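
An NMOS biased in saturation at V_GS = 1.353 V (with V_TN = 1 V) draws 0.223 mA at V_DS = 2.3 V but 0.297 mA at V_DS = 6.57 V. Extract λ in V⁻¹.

With V_GS fixed, I_D ∝ (1 + λ V_DS) in saturation, so I_D2/I_D1 = (1 + λ V_DS2)/(1 + λ V_DS1).
0.297/0.223 = 1.332 = (1 + 6.57 λ)/(1 + 2.3 λ).
Solving: λ (I_D1 V_DS2 − I_D2 V_DS1) = I_D2 − I_D1, so λ = (0.297 − 0.223) / (0.223 × 6.57 − 0.297 × 2.3) = 0.074 / 0.782 = 0.0946 V⁻¹.

λ = 0.0946 V⁻¹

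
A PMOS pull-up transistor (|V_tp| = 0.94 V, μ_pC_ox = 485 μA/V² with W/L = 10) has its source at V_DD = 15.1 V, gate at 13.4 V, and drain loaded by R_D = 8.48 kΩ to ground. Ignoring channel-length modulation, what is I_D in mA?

V_SG = V_DD − V_G = 15.1 − 13.4 = 1.7 V, so V_ov = 1.7 − 0.94 = 0.76 V.
k_p = μ_pC_ox · (W/L) = 4.85 mA/V².
Assume saturation: I_D = ½ k_p V_ov² = 0.5 × 4.85 × 0.76² = 1.4 mA, giving V_SD = V_DD − I_D R_D = 15.1 − 1.4 × 8.48 = 3.22 V.
V_SD = 3.22 V ≥ V_ov = 0.76 V, confirming saturation.

I_D = 1.40 mA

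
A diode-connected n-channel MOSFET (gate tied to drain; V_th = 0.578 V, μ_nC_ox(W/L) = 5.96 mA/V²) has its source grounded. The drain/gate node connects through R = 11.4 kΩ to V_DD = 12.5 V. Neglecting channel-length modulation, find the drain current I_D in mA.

I_D = 0.995 mA

With gate tied to drain, V_GS = V_DS ≥ V_GS − V_th, so the device is in saturation.
KCL at the drain: ½ k_n (V_GS − V_th)² = (V_DD − V_GS)/R.
Let x = V_GS − 0.578. Then 34 x² + x − 11.92 = 0, giving x = 0.578 V (positive root), so V_GS = 1.16 V.
I_D = (V_DD − V_GS)/R = (12.5 − 1.16) / 11.4 = 0.995 mA.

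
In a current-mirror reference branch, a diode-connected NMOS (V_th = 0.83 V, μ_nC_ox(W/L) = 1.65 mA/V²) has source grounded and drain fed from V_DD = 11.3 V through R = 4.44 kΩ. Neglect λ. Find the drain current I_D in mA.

With gate tied to drain, V_GS = V_DS ≥ V_GS − V_th, so the device is in saturation.
KCL at the drain: ½ k_n (V_GS − V_th)² = (V_DD − V_GS)/R.
Let x = V_GS − 0.83. Then 3.66 x² + x − 10.47 = 0, giving x = 1.56 V (positive root), so V_GS = 2.39 V.
I_D = (V_DD − V_GS)/R = (11.3 − 2.39) / 4.44 = 2.01 mA.

I_D = 2.01 mA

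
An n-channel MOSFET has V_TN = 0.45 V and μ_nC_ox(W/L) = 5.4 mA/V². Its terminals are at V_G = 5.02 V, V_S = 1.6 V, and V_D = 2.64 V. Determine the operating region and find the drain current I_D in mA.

Triode; I_D = 13.8 mA

V_GS = V_G − V_S = 5.02 − 1.6 = 3.42 V; V_DS = V_D − V_S = 2.64 − 1.6 = 1.04 V.
V_ov = V_GS − V_TN = 3.42 − 0.45 = 2.97 V.
Since V_DS = 1.04 V < V_ov = 2.97 V, the device is in the triode region.
I_D = k_n [V_ov · V_DS − ½ V_DS²] = 5.4 × [2.97 × 1.04 − 0.5 × 1.04²] = 13.8 mA.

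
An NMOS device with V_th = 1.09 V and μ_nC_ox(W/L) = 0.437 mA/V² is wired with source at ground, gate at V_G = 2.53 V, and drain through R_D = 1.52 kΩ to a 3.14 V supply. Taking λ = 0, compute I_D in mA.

V_GS = V_G = 2.53 V, so V_ov = 2.53 − 1.09 = 1.44 V.
Assume saturation: I_D = ½ k_n V_ov² = 0.5 × 0.437 × 1.44² = 0.453 mA, giving V_DS = V_DD − I_D R_D = 3.14 − 0.453 × 1.52 = 2.45 V.
V_DS = 2.45 V ≥ V_ov = 1.44 V, confirming saturation.

I_D = 0.453 mA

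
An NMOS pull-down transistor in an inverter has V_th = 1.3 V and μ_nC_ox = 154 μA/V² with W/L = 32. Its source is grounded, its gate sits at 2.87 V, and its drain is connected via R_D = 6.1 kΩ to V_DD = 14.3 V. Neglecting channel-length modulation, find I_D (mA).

V_GS = V_G = 2.87 V, so V_ov = 2.87 − 1.3 = 1.57 V.
k_n = μ_nC_ox · (W/L) = 4.928 mA/V².
Assume saturation: I_D = ½ k_n V_ov² = 0.5 × 4.928 × 1.57² = 6.07 mA, giving V_DS = V_DD − I_D R_D = 14.3 − 6.07 × 6.1 = -22.7 V.
But -22.7 V < V_ov = 1.57 V, so the device is actually in triode.
In triode I_D = k_n[V_ov V_DS − ½ V_DS²] and I_D = (V_DD − V_DS)/R_D. Equating: 15 V_DS² − 48.2 V_DS + 14.3 = 0, giving V_DS = 0.331 V (the root below V_ov).
I_D = (14.3 − 0.331) / 6.1 = 2.29 mA.

I_D = 2.29 mA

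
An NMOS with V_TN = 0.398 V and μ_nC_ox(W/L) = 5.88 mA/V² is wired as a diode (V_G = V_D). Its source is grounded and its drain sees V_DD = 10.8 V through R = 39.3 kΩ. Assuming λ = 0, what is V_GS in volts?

With gate tied to drain, V_GS = V_DS ≥ V_GS − V_TN, so the device is in saturation.
KCL at the drain: ½ k_n (V_GS − V_TN)² = (V_DD − V_GS)/R.
Let x = V_GS − 0.398. Then 116 x² + x − 10.4 = 0, giving x = 0.296 V (positive root), so V_GS = 0.694 V.
I_D = (V_DD − V_GS)/R = (10.8 − 0.694) / 39.3 = 0.257 mA.

V_GS = 0.694 V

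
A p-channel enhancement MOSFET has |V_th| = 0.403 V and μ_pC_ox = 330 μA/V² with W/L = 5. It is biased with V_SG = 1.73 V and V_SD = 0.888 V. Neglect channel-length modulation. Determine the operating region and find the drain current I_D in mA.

k_p = μ_pC_ox · (W/L) = 1.65 mA/V².
V_ov = V_SG − |V_th| = 1.73 − 0.403 = 1.33 V.
Since V_SD = 0.888 V < V_ov = 1.33 V, the device is in the triode region.
I_D = k_p [V_ov · V_SD − ½ V_SD²] = 1.65 × [1.33 × 0.888 − 0.5 × 0.888²] = 1.29 mA.

Triode; I_D = 1.29 mA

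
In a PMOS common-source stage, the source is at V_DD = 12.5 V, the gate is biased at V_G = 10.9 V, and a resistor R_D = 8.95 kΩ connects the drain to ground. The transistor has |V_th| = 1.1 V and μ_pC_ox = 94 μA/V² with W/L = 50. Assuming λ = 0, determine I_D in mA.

I_D = 0.587 mA

V_SG = V_DD − V_G = 12.5 − 10.9 = 1.6 V, so V_ov = 1.6 − 1.1 = 0.5 V.
k_p = μ_pC_ox · (W/L) = 4.7 mA/V².
Assume saturation: I_D = ½ k_p V_ov² = 0.5 × 4.7 × 0.5² = 0.587 mA, giving V_SD = V_DD − I_D R_D = 12.5 − 0.587 × 8.95 = 7.24 V.
V_SD = 7.24 V ≥ V_ov = 0.5 V, confirming saturation.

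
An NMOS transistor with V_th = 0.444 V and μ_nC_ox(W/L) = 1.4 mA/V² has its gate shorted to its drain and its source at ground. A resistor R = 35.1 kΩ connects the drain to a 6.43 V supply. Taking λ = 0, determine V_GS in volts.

With gate tied to drain, V_GS = V_DS ≥ V_GS − V_th, so the device is in saturation.
KCL at the drain: ½ k_n (V_GS − V_th)² = (V_DD − V_GS)/R.
Let x = V_GS − 0.444. Then 24.6 x² + x − 5.986 = 0, giving x = 0.474 V (positive root), so V_GS = 0.918 V.
I_D = (V_DD − V_GS)/R = (6.43 − 0.918) / 35.1 = 0.157 mA.

V_GS = 0.918 V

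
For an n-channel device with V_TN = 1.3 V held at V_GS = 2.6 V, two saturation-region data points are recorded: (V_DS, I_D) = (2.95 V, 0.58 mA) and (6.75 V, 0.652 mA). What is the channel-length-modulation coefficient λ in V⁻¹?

With V_GS fixed, I_D ∝ (1 + λ V_DS) in saturation, so I_D2/I_D1 = (1 + λ V_DS2)/(1 + λ V_DS1).
0.652/0.58 = 1.124 = (1 + 6.75 λ)/(1 + 2.95 λ).
Solving: λ (I_D1 V_DS2 − I_D2 V_DS1) = I_D2 − I_D1, so λ = (0.652 − 0.58) / (0.58 × 6.75 − 0.652 × 2.95) = 0.072 / 1.99 = 0.0362 V⁻¹.

λ = 0.0362 V⁻¹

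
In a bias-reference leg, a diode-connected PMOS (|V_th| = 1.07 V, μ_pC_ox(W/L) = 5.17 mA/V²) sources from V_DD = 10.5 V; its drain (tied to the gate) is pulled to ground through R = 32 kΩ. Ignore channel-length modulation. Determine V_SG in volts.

V_SG = 1.40 V

With gate tied to drain, V_SG = V_SD ≥ V_SG − |V_th|, so the device is in saturation.
KCL at the drain: ½ k_p (V_SG − |V_th|)² = (V_DD − V_SG)/R.
Let x = V_SG − 1.07. Then 82.7 x² + x − 9.43 = 0, giving x = 0.332 V (positive root), so V_SG = 1.4 V.
I_D = (V_DD − V_SG)/R = (10.5 − 1.4) / 32 = 0.284 mA.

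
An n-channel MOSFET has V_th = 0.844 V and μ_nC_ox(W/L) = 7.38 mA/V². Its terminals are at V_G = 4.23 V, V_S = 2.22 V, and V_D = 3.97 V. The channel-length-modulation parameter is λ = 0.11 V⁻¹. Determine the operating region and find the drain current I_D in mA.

V_GS = V_G − V_S = 4.23 − 2.22 = 2.01 V; V_DS = V_D − V_S = 3.97 − 2.22 = 1.75 V.
V_ov = V_GS − V_th = 2.01 − 0.844 = 1.17 V.
Since V_DS = 1.75 V ≥ V_ov = 1.17 V, the device is in saturation.
I_D = ½ k_n V_ov² (1 + λ V_DS) = 0.5 × 7.38 × 1.17² × (1 + 0.11 × 1.75) = 5.98 mA.

Saturation; I_D = 5.98 mA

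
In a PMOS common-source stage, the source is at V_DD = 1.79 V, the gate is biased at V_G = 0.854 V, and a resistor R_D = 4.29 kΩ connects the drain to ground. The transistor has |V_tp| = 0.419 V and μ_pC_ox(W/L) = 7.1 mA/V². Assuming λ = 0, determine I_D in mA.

V_SG = V_DD − V_G = 1.79 − 0.854 = 0.936 V, so V_ov = 0.936 − 0.419 = 0.517 V.
Assume saturation: I_D = ½ k_p V_ov² = 0.5 × 7.1 × 0.517² = 0.949 mA, giving V_SD = V_DD − I_D R_D = 1.79 − 0.949 × 4.29 = -2.28 V.
But -2.28 V < V_ov = 0.517 V, so the device is actually in triode.
In triode I_D = k_p[V_ov V_SD − ½ V_SD²] and I_D = (V_DD − V_SD)/R_D. Equating: 15.2 V_SD² − 16.75 V_SD + 1.79 = 0, giving V_SD = 0.12 V (the root below V_ov).
I_D = (1.79 − 0.12) / 4.29 = 0.389 mA.

I_D = 0.389 mA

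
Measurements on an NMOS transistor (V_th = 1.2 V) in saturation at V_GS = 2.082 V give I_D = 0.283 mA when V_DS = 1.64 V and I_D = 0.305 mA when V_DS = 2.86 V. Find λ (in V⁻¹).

With V_GS fixed, I_D ∝ (1 + λ V_DS) in saturation, so I_D2/I_D1 = (1 + λ V_DS2)/(1 + λ V_DS1).
0.305/0.283 = 1.078 = (1 + 2.86 λ)/(1 + 1.64 λ).
Solving: λ (I_D1 V_DS2 − I_D2 V_DS1) = I_D2 − I_D1, so λ = (0.305 − 0.283) / (0.283 × 2.86 − 0.305 × 1.64) = 0.022 / 0.309 = 0.0712 V⁻¹.

λ = 0.0712 V⁻¹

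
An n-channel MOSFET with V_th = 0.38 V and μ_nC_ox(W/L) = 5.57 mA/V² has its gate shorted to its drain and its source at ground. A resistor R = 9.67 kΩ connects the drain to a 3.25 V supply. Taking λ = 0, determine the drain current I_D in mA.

With gate tied to drain, V_GS = V_DS ≥ V_GS − V_th, so the device is in saturation.
KCL at the drain: ½ k_n (V_GS − V_th)² = (V_DD − V_GS)/R.
Let x = V_GS − 0.38. Then 26.9 x² + x − 2.87 = 0, giving x = 0.308 V (positive root), so V_GS = 0.688 V.
I_D = (V_DD − V_GS)/R = (3.25 − 0.688) / 9.67 = 0.265 mA.

I_D = 0.265 mA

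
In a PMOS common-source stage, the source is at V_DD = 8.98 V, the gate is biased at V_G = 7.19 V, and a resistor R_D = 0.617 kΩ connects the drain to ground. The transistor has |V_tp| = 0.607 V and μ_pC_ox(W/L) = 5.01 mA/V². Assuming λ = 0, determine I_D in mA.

I_D = 3.51 mA

V_SG = V_DD − V_G = 8.98 − 7.19 = 1.79 V, so V_ov = 1.79 − 0.607 = 1.18 V.
Assume saturation: I_D = ½ k_p V_ov² = 0.5 × 5.01 × 1.18² = 3.51 mA, giving V_SD = V_DD − I_D R_D = 8.98 − 3.51 × 0.617 = 6.82 V.
V_SD = 6.82 V ≥ V_ov = 1.18 V, confirming saturation.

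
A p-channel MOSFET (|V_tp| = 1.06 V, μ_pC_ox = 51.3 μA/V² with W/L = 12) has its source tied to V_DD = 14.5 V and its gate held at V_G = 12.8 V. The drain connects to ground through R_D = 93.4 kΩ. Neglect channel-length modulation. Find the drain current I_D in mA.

V_SG = V_DD − V_G = 14.5 − 12.8 = 1.7 V, so V_ov = 1.7 − 1.06 = 0.64 V.
k_p = μ_pC_ox · (W/L) = 0.6156 mA/V².
Assume saturation: I_D = ½ k_p V_ov² = 0.5 × 0.6156 × 0.64² = 0.126 mA, giving V_SD = V_DD − I_D R_D = 14.5 − 0.126 × 93.4 = 2.72 V.
V_SD = 2.72 V ≥ V_ov = 0.64 V, confirming saturation.

I_D = 0.126 mA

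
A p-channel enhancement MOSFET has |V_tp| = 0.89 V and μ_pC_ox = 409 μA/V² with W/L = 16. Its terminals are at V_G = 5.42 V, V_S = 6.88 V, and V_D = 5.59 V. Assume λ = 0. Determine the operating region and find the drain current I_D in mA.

V_SG = V_S − V_G = 6.88 − 5.42 = 1.46 V; V_SD = V_S − V_D = 6.88 − 5.59 = 1.29 V.
k_p = μ_pC_ox · (W/L) = 6.544 mA/V².
V_ov = V_SG − |V_tp| = 1.46 − 0.89 = 0.57 V.
Since V_SD = 1.29 V ≥ V_ov = 0.57 V, the device is in saturation.
I_D = ½ k_p V_ov² = 0.5 × 6.544 × 0.57² = 1.06 mA.

Saturation; I_D = 1.06 mA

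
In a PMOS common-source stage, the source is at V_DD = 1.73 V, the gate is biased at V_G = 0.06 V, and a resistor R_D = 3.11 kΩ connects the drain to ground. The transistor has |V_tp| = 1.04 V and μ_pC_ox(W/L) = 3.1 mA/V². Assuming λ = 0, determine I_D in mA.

V_SG = V_DD − V_G = 1.73 − 0.06 = 1.67 V, so V_ov = 1.67 − 1.04 = 0.63 V.
Assume saturation: I_D = ½ k_p V_ov² = 0.5 × 3.1 × 0.63² = 0.615 mA, giving V_SD = V_DD − I_D R_D = 1.73 − 0.615 × 3.11 = -0.183 V.
But -0.183 V < V_ov = 0.63 V, so the device is actually in triode.
In triode I_D = k_p[V_ov V_SD − ½ V_SD²] and I_D = (V_DD − V_SD)/R_D. Equating: 4.82 V_SD² − 7.074 V_SD + 1.73 = 0, giving V_SD = 0.31 V (the root below V_ov).
I_D = (1.73 − 0.31) / 3.11 = 0.457 mA.

I_D = 0.457 mA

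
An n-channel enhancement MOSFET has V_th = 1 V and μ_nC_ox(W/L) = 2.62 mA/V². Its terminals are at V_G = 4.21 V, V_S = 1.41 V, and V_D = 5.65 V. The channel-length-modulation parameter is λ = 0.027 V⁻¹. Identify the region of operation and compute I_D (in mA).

V_GS = V_G − V_S = 4.21 − 1.41 = 2.8 V; V_DS = V_D − V_S = 5.65 − 1.41 = 4.24 V.
V_ov = V_GS − V_th = 2.8 − 1 = 1.8 V.
Since V_DS = 4.24 V ≥ V_ov = 1.8 V, the device is in saturation.
I_D = ½ k_n V_ov² (1 + λ V_DS) = 0.5 × 2.62 × 1.8² × (1 + 0.027 × 4.24) = 4.73 mA.

Saturation; I_D = 4.73 mA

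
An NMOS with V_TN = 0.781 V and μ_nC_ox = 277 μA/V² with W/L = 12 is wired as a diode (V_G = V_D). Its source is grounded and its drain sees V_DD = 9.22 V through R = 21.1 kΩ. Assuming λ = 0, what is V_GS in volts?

V_GS = 1.26 V

With gate tied to drain, V_GS = V_DS ≥ V_GS − V_TN, so the device is in saturation.
k_n = μ_nC_ox · (W/L) = 3.324 mA/V².
KCL at the drain: ½ k_n (V_GS − V_TN)² = (V_DD − V_GS)/R.
Let x = V_GS − 0.781. Then 35.1 x² + x − 8.439 = 0, giving x = 0.477 V (positive root), so V_GS = 1.26 V.
I_D = (V_DD − V_GS)/R = (9.22 − 1.26) / 21.1 = 0.377 mA.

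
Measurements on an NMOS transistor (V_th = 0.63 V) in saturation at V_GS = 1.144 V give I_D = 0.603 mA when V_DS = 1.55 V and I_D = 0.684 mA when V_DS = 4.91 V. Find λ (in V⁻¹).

λ = 0.0426 V⁻¹

With V_GS fixed, I_D ∝ (1 + λ V_DS) in saturation, so I_D2/I_D1 = (1 + λ V_DS2)/(1 + λ V_DS1).
0.684/0.603 = 1.134 = (1 + 4.91 λ)/(1 + 1.55 λ).
Solving: λ (I_D1 V_DS2 − I_D2 V_DS1) = I_D2 − I_D1, so λ = (0.684 − 0.603) / (0.603 × 4.91 − 0.684 × 1.55) = 0.081 / 1.9 = 0.0426 V⁻¹.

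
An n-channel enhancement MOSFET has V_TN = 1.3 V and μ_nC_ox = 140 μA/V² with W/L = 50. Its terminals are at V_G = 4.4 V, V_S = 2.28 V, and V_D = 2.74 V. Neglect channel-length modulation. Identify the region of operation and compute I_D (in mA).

V_GS = V_G − V_S = 4.4 − 2.28 = 2.12 V; V_DS = V_D − V_S = 2.74 − 2.28 = 0.46 V.
k_n = μ_nC_ox · (W/L) = 7 mA/V².
V_ov = V_GS − V_TN = 2.12 − 1.3 = 0.82 V.
Since V_DS = 0.46 V < V_ov = 0.82 V, the device is in the triode region.
I_D = k_n [V_ov · V_DS − ½ V_DS²] = 7 × [0.82 × 0.46 − 0.5 × 0.46²] = 1.9 mA.

Triode; I_D = 1.90 mA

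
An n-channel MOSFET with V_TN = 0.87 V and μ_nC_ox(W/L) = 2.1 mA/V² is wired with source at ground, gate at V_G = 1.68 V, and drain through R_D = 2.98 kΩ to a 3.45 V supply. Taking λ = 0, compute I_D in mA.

I_D = 0.689 mA

V_GS = V_G = 1.68 V, so V_ov = 1.68 − 0.87 = 0.81 V.
Assume saturation: I_D = ½ k_n V_ov² = 0.5 × 2.1 × 0.81² = 0.689 mA, giving V_DS = V_DD − I_D R_D = 3.45 − 0.689 × 2.98 = 1.4 V.
V_DS = 1.4 V ≥ V_ov = 0.81 V, confirming saturation.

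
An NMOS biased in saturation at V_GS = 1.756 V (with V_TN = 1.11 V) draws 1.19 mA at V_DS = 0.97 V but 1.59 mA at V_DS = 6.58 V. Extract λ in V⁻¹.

λ = 0.0636 V⁻¹

With V_GS fixed, I_D ∝ (1 + λ V_DS) in saturation, so I_D2/I_D1 = (1 + λ V_DS2)/(1 + λ V_DS1).
1.59/1.19 = 1.336 = (1 + 6.58 λ)/(1 + 0.97 λ).
Solving: λ (I_D1 V_DS2 − I_D2 V_DS1) = I_D2 − I_D1, so λ = (1.59 − 1.19) / (1.19 × 6.58 − 1.59 × 0.97) = 0.4 / 6.29 = 0.0636 V⁻¹.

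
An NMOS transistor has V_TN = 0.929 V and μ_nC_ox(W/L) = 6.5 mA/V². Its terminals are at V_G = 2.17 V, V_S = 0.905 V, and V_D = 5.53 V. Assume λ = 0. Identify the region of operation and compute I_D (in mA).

Saturation; I_D = 0.367 mA

V_GS = V_G − V_S = 2.17 − 0.905 = 1.26 V; V_DS = V_D − V_S = 5.53 − 0.905 = 4.62 V.
V_ov = V_GS − V_TN = 1.26 − 0.929 = 0.336 V.
Since V_DS = 4.62 V ≥ V_ov = 0.336 V, the device is in saturation.
I_D = ½ k_n V_ov² = 0.5 × 6.5 × 0.336² = 0.367 mA.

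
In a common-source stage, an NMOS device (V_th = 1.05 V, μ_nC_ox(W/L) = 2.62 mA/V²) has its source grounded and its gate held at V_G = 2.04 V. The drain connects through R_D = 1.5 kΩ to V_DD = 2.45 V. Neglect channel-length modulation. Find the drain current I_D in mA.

V_GS = V_G = 2.04 V, so V_ov = 2.04 − 1.05 = 0.99 V.
Assume saturation: I_D = ½ k_n V_ov² = 0.5 × 2.62 × 0.99² = 1.28 mA, giving V_DS = V_DD − I_D R_D = 2.45 − 1.28 × 1.5 = 0.524 V.
But 0.524 V < V_ov = 0.99 V, so the device is actually in triode.
In triode I_D = k_n[V_ov V_DS − ½ V_DS²] and I_D = (V_DD − V_DS)/R_D. Equating: 1.97 V_DS² − 4.891 V_DS + 2.45 = 0, giving V_DS = 0.695 V (the root below V_ov).
I_D = (2.45 − 0.695) / 1.5 = 1.17 mA.

I_D = 1.17 mA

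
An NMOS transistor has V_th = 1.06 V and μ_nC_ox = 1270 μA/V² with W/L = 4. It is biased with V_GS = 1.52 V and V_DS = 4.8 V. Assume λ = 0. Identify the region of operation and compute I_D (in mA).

Saturation; I_D = 0.537 mA

k_n = μ_nC_ox · (W/L) = 5.08 mA/V².
V_ov = V_GS − V_th = 1.52 − 1.06 = 0.46 V.
Since V_DS = 4.8 V ≥ V_ov = 0.46 V, the device is in saturation.
I_D = ½ k_n V_ov² = 0.5 × 5.08 × 0.46² = 0.537 mA.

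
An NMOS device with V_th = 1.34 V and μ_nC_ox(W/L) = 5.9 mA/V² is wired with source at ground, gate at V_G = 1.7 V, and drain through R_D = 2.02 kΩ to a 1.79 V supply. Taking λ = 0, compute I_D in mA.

V_GS = V_G = 1.7 V, so V_ov = 1.7 − 1.34 = 0.36 V.
Assume saturation: I_D = ½ k_n V_ov² = 0.5 × 5.9 × 0.36² = 0.382 mA, giving V_DS = V_DD − I_D R_D = 1.79 − 0.382 × 2.02 = 1.02 V.
V_DS = 1.02 V ≥ V_ov = 0.36 V, confirming saturation.

I_D = 0.382 mA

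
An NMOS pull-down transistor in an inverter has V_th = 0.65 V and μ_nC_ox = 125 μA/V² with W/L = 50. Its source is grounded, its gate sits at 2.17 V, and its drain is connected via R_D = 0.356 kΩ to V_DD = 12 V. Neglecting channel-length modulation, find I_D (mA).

V_GS = V_G = 2.17 V, so V_ov = 2.17 − 0.65 = 1.52 V.
k_n = μ_nC_ox · (W/L) = 6.25 mA/V².
Assume saturation: I_D = ½ k_n V_ov² = 0.5 × 6.25 × 1.52² = 7.22 mA, giving V_DS = V_DD − I_D R_D = 12 − 7.22 × 0.356 = 9.43 V.
V_DS = 9.43 V ≥ V_ov = 1.52 V, confirming saturation.

I_D = 7.22 mA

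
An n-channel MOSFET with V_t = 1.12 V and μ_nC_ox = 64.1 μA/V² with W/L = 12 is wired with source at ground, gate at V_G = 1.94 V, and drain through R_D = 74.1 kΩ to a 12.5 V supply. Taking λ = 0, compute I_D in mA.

V_GS = V_G = 1.94 V, so V_ov = 1.94 − 1.12 = 0.82 V.
k_n = μ_nC_ox · (W/L) = 0.7692 mA/V².
Assume saturation: I_D = ½ k_n V_ov² = 0.5 × 0.7692 × 0.82² = 0.259 mA, giving V_DS = V_DD − I_D R_D = 12.5 − 0.259 × 74.1 = -6.66 V.
But -6.66 V < V_ov = 0.82 V, so the device is actually in triode.
In triode I_D = k_n[V_ov V_DS − ½ V_DS²] and I_D = (V_DD − V_DS)/R_D. Equating: 28.5 V_DS² − 47.74 V_DS + 12.5 = 0, giving V_DS = 0.325 V (the root below V_ov).
I_D = (12.5 − 0.325) / 74.1 = 0.164 mA.

I_D = 0.164 mA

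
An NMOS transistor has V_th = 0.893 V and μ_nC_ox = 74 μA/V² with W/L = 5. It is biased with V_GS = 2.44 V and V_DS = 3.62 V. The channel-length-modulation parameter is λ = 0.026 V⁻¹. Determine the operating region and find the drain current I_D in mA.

k_n = μ_nC_ox · (W/L) = 0.37 mA/V².
V_ov = V_GS − V_th = 2.44 − 0.893 = 1.55 V.
Since V_DS = 3.62 V ≥ V_ov = 1.55 V, the device is in saturation.
I_D = ½ k_n V_ov² (1 + λ V_DS) = 0.5 × 0.37 × 1.55² × (1 + 0.026 × 3.62) = 0.484 mA.

Saturation; I_D = 0.484 mA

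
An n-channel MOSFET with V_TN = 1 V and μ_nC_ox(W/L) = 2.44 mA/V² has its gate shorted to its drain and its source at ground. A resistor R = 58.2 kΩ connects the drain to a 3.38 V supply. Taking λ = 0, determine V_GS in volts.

With gate tied to drain, V_GS = V_DS ≥ V_GS − V_TN, so the device is in saturation.
KCL at the drain: ½ k_n (V_GS − V_TN)² = (V_DD − V_GS)/R.
Let x = V_GS − 1. Then 71 x² + x − 2.38 = 0, giving x = 0.176 V (positive root), so V_GS = 1.18 V.
I_D = (V_DD − V_GS)/R = (3.38 − 1.18) / 58.2 = 0.0379 mA.

V_GS = 1.18 V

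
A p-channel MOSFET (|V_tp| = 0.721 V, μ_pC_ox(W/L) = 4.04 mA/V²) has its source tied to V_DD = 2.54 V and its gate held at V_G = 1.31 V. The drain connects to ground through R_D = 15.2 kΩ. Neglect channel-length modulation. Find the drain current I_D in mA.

I_D = 0.161 mA

V_SG = V_DD − V_G = 2.54 − 1.31 = 1.23 V, so V_ov = 1.23 − 0.721 = 0.509 V.
Assume saturation: I_D = ½ k_p V_ov² = 0.5 × 4.04 × 0.509² = 0.523 mA, giving V_SD = V_DD − I_D R_D = 2.54 − 0.523 × 15.2 = -5.41 V.
But -5.41 V < V_ov = 0.509 V, so the device is actually in triode.
In triode I_D = k_p[V_ov V_SD − ½ V_SD²] and I_D = (V_DD − V_SD)/R_D. Equating: 30.7 V_SD² − 32.26 V_SD + 2.54 = 0, giving V_SD = 0.0857 V (the root below V_ov).
I_D = (2.54 − 0.0857) / 15.2 = 0.161 mA.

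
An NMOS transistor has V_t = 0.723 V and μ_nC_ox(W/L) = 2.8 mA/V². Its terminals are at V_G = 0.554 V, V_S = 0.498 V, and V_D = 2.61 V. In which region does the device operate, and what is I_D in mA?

Cutoff; I_D = 0 mA

V_GS = V_G − V_S = 0.554 − 0.498 = 0.056 V; V_DS = V_D − V_S = 2.61 − 0.498 = 2.11 V.
V_GS = 0.056 V < V_t = 0.723 V, so the transistor is in cutoff.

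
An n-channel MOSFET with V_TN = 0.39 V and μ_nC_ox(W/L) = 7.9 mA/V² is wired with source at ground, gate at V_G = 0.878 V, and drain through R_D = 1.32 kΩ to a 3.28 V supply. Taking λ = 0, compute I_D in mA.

I_D = 0.941 mA

V_GS = V_G = 0.878 V, so V_ov = 0.878 − 0.39 = 0.488 V.
Assume saturation: I_D = ½ k_n V_ov² = 0.5 × 7.9 × 0.488² = 0.941 mA, giving V_DS = V_DD − I_D R_D = 3.28 − 0.941 × 1.32 = 2.04 V.
V_DS = 2.04 V ≥ V_ov = 0.488 V, confirming saturation.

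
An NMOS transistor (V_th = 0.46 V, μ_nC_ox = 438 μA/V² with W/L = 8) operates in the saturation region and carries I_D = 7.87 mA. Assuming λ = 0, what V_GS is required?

V_GS = 2.58 V

k_n = μ_nC_ox · (W/L) = 3.504 mA/V².
In saturation I_D = ½ k_n (V_GS − V_th)², so V_GS − V_th = √(2 I_D / k_n) = √(2 × 7.87 / 3.504) = 2.12 V.
V_GS = 0.46 + 2.12 = 2.58 V.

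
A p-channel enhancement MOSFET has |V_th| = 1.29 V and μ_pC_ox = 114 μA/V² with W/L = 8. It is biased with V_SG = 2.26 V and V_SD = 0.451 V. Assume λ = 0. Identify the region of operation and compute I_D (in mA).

k_p = μ_pC_ox · (W/L) = 0.912 mA/V².
V_ov = V_SG − |V_th| = 2.26 − 1.29 = 0.97 V.
Since V_SD = 0.451 V < V_ov = 0.97 V, the device is in the triode region.
I_D = k_p [V_ov · V_SD − ½ V_SD²] = 0.912 × [0.97 × 0.451 − 0.5 × 0.451²] = 0.306 mA.

Triode; I_D = 0.306 mA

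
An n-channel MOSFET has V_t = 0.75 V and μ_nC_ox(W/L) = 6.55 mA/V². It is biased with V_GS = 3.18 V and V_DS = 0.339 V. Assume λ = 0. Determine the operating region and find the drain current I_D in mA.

V_ov = V_GS − V_t = 3.18 − 0.75 = 2.43 V.
Since V_DS = 0.339 V < V_ov = 2.43 V, the device is in the triode region.
I_D = k_n [V_ov · V_DS − ½ V_DS²] = 6.55 × [2.43 × 0.339 − 0.5 × 0.339²] = 5.02 mA.

Triode; I_D = 5.02 mA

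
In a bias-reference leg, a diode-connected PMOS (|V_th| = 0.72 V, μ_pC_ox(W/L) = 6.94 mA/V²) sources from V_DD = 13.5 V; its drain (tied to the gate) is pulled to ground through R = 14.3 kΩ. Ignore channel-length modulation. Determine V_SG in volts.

With gate tied to drain, V_SG = V_SD ≥ V_SG − |V_th|, so the device is in saturation.
KCL at the drain: ½ k_p (V_SG − |V_th|)² = (V_DD − V_SG)/R.
Let x = V_SG − 0.72. Then 49.6 x² + x − 12.78 = 0, giving x = 0.498 V (positive root), so V_SG = 1.22 V.
I_D = (V_DD − V_SG)/R = (13.5 − 1.22) / 14.3 = 0.859 mA.

V_SG = 1.22 V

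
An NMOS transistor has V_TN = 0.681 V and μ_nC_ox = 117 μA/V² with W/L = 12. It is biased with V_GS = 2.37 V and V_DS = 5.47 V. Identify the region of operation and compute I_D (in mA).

Saturation; I_D = 2.00 mA

k_n = μ_nC_ox · (W/L) = 1.404 mA/V².
V_ov = V_GS − V_TN = 2.37 − 0.681 = 1.69 V.
Since V_DS = 5.47 V ≥ V_ov = 1.69 V, the device is in saturation.
I_D = ½ k_n V_ov² = 0.5 × 1.404 × 1.69² = 2 mA.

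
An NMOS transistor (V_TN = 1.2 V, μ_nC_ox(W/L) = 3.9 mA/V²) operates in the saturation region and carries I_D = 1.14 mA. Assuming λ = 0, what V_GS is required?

V_GS = 1.96 V

In saturation I_D = ½ k_n (V_GS − V_TN)², so V_GS − V_TN = √(2 I_D / k_n) = √(2 × 1.14 / 3.9) = 0.765 V.
V_GS = 1.2 + 0.765 = 1.96 V.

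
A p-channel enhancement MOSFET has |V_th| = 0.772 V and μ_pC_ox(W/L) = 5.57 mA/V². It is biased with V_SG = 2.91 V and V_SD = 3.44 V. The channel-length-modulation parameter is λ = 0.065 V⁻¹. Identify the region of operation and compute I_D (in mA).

V_ov = V_SG − |V_th| = 2.91 − 0.772 = 2.14 V.
Since V_SD = 3.44 V ≥ V_ov = 2.14 V, the device is in saturation.
I_D = ½ k_p V_ov² (1 + λ V_SD) = 0.5 × 5.57 × 2.14² × (1 + 0.065 × 3.44) = 15.6 mA.

Saturation; I_D = 15.6 mA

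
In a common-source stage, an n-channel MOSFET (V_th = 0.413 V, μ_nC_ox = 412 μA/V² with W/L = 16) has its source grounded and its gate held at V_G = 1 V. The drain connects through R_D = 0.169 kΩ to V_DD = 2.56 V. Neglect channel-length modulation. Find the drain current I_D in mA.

I_D = 1.14 mA

V_GS = V_G = 1 V, so V_ov = 1 − 0.413 = 0.587 V.
k_n = μ_nC_ox · (W/L) = 6.592 mA/V².
Assume saturation: I_D = ½ k_n V_ov² = 0.5 × 6.592 × 0.587² = 1.14 mA, giving V_DS = V_DD − I_D R_D = 2.56 − 1.14 × 0.169 = 2.37 V.
V_DS = 2.37 V ≥ V_ov = 0.587 V, confirming saturation.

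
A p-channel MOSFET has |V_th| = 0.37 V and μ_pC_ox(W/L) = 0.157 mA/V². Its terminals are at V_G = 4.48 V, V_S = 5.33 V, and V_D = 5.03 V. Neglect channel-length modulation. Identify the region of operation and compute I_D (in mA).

V_SG = V_S − V_G = 5.33 − 4.48 = 0.85 V; V_SD = V_S − V_D = 5.33 − 5.03 = 0.3 V.
V_ov = V_SG − |V_th| = 0.85 − 0.37 = 0.48 V.
Since V_SD = 0.3 V < V_ov = 0.48 V, the device is in the triode region.
I_D = k_p [V_ov · V_SD − ½ V_SD²] = 0.157 × [0.48 × 0.3 − 0.5 × 0.3²] = 0.0155 mA.

Triode; I_D = 0.0155 mA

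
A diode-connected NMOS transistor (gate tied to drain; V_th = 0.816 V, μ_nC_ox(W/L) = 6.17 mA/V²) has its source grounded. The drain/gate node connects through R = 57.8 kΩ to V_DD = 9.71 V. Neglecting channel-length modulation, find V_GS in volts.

V_GS = 1.04 V

With gate tied to drain, V_GS = V_DS ≥ V_GS − V_th, so the device is in saturation.
KCL at the drain: ½ k_n (V_GS − V_th)² = (V_DD − V_GS)/R.
Let x = V_GS − 0.816. Then 178 x² + x − 8.894 = 0, giving x = 0.221 V (positive root), so V_GS = 1.04 V.
I_D = (V_DD − V_GS)/R = (9.71 − 1.04) / 57.8 = 0.15 mA.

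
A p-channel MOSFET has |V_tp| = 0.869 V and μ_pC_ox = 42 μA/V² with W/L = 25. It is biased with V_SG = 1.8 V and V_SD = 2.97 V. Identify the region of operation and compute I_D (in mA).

k_p = μ_pC_ox · (W/L) = 1.05 mA/V².
V_ov = V_SG − |V_tp| = 1.8 − 0.869 = 0.931 V.
Since V_SD = 2.97 V ≥ V_ov = 0.931 V, the device is in saturation.
I_D = ½ k_p V_ov² = 0.5 × 1.05 × 0.931² = 0.455 mA.

Saturation; I_D = 0.455 mA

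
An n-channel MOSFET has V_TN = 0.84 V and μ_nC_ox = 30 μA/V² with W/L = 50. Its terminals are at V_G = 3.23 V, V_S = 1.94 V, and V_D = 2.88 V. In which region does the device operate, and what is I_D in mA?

V_GS = V_G − V_S = 3.23 − 1.94 = 1.29 V; V_DS = V_D − V_S = 2.88 − 1.94 = 0.94 V.
k_n = μ_nC_ox · (W/L) = 1.5 mA/V².
V_ov = V_GS − V_TN = 1.29 − 0.84 = 0.45 V.
Since V_DS = 0.94 V ≥ V_ov = 0.45 V, the device is in saturation.
I_D = ½ k_n V_ov² = 0.5 × 1.5 × 0.45² = 0.152 mA.

Saturation; I_D = 0.152 mA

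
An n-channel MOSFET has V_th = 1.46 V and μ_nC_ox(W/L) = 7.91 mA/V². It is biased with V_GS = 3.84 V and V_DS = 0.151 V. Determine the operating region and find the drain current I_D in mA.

V_ov = V_GS − V_th = 3.84 − 1.46 = 2.38 V.
Since V_DS = 0.151 V < V_ov = 2.38 V, the device is in the triode region.
I_D = k_n [V_ov · V_DS − ½ V_DS²] = 7.91 × [2.38 × 0.151 − 0.5 × 0.151²] = 2.75 mA.

Triode; I_D = 2.75 mA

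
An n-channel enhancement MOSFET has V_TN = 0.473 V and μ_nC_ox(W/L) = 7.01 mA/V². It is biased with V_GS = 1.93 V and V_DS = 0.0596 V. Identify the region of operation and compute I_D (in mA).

V_ov = V_GS − V_TN = 1.93 − 0.473 = 1.46 V.
Since V_DS = 0.0596 V < V_ov = 1.46 V, the device is in the triode region.
I_D = k_n [V_ov · V_DS − ½ V_DS²] = 7.01 × [1.46 × 0.0596 − 0.5 × 0.0596²] = 0.596 mA.

Triode; I_D = 0.596 mA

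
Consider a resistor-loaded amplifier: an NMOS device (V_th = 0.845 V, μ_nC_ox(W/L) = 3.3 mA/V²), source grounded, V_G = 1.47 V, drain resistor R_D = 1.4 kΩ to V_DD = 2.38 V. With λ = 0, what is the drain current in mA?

I_D = 0.645 mA

V_GS = V_G = 1.47 V, so V_ov = 1.47 − 0.845 = 0.625 V.
Assume saturation: I_D = ½ k_n V_ov² = 0.5 × 3.3 × 0.625² = 0.645 mA, giving V_DS = V_DD − I_D R_D = 2.38 − 0.645 × 1.4 = 1.48 V.
V_DS = 1.48 V ≥ V_ov = 0.625 V, confirming saturation.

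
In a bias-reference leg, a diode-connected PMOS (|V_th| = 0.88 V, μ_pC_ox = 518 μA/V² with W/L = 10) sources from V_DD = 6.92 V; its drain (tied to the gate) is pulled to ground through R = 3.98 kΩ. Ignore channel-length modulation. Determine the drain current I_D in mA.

With gate tied to drain, V_SG = V_SD ≥ V_SG − |V_th|, so the device is in saturation.
k_p = μ_pC_ox · (W/L) = 5.18 mA/V².
KCL at the drain: ½ k_p (V_SG − |V_th|)² = (V_DD − V_SG)/R.
Let x = V_SG − 0.88. Then 10.3 x² + x − 6.04 = 0, giving x = 0.718 V (positive root), so V_SG = 1.6 V.
I_D = (V_DD − V_SG)/R = (6.92 − 1.6) / 3.98 = 1.34 mA.

I_D = 1.34 mA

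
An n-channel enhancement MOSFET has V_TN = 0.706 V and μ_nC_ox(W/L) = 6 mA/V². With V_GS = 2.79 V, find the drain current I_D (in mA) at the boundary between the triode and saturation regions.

At the boundary V_DS = V_ov = V_GS − V_TN = 2.79 − 0.706 = 2.08 V.
I_D = ½ k_n V_ov² = 0.5 × 6 × 2.08² = 13 mA.

I_D = 13.0 mA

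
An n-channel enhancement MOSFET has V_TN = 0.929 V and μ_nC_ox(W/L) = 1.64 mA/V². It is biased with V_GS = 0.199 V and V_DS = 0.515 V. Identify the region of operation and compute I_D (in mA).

V_GS = 0.199 V < V_TN = 0.929 V, so the transistor is in cutoff.

Cutoff; I_D = 0 mA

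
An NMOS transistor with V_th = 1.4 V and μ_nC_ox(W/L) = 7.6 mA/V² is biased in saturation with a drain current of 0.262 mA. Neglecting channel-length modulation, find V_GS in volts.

V_GS = 1.66 V

In saturation I_D = ½ k_n (V_GS − V_th)², so V_GS − V_th = √(2 I_D / k_n) = √(2 × 0.262 / 7.6) = 0.263 V.
V_GS = 1.4 + 0.263 = 1.66 V.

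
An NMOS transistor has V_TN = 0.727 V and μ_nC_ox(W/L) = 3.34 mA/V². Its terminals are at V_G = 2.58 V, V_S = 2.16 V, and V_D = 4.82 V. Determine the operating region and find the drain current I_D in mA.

Cutoff; I_D = 0 mA

V_GS = V_G − V_S = 2.58 − 2.16 = 0.42 V; V_DS = V_D − V_S = 4.82 − 2.16 = 2.66 V.
V_GS = 0.42 V < V_TN = 0.727 V, so the transistor is in cutoff.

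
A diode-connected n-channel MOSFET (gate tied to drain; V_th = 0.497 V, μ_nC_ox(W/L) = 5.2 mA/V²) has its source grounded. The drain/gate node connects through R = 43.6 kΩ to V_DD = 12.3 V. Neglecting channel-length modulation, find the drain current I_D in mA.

I_D = 0.263 mA

With gate tied to drain, V_GS = V_DS ≥ V_GS − V_th, so the device is in saturation.
KCL at the drain: ½ k_n (V_GS − V_th)² = (V_DD − V_GS)/R.
Let x = V_GS − 0.497. Then 113 x² + x − 11.8 = 0, giving x = 0.318 V (positive root), so V_GS = 0.815 V.
I_D = (V_DD − V_GS)/R = (12.3 − 0.815) / 43.6 = 0.263 mA.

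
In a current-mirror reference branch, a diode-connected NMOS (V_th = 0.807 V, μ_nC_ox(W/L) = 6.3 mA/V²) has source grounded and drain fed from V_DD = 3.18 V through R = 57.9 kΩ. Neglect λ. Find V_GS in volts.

With gate tied to drain, V_GS = V_DS ≥ V_GS − V_th, so the device is in saturation.
KCL at the drain: ½ k_n (V_GS − V_th)² = (V_DD − V_GS)/R.
Let x = V_GS − 0.807. Then 182 x² + x − 2.373 = 0, giving x = 0.111 V (positive root), so V_GS = 0.918 V.
I_D = (V_DD − V_GS)/R = (3.18 − 0.918) / 57.9 = 0.0391 mA.

V_GS = 0.918 V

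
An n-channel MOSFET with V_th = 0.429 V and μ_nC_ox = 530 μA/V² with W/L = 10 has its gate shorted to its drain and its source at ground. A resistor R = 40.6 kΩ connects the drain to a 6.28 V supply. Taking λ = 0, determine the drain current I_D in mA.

I_D = 0.138 mA

With gate tied to drain, V_GS = V_DS ≥ V_GS − V_th, so the device is in saturation.
k_n = μ_nC_ox · (W/L) = 5.3 mA/V².
KCL at the drain: ½ k_n (V_GS − V_th)² = (V_DD − V_GS)/R.
Let x = V_GS − 0.429. Then 108 x² + x − 5.851 = 0, giving x = 0.229 V (positive root), so V_GS = 0.658 V.
I_D = (V_DD − V_GS)/R = (6.28 − 0.658) / 40.6 = 0.138 mA.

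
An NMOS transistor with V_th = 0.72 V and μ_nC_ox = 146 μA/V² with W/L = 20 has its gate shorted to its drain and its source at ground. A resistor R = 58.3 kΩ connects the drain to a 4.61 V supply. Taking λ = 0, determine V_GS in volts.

With gate tied to drain, V_GS = V_DS ≥ V_GS − V_th, so the device is in saturation.
k_n = μ_nC_ox · (W/L) = 2.92 mA/V².
KCL at the drain: ½ k_n (V_GS − V_th)² = (V_DD − V_GS)/R.
Let x = V_GS − 0.72. Then 85.1 x² + x − 3.89 = 0, giving x = 0.208 V (positive root), so V_GS = 0.928 V.
I_D = (V_DD − V_GS)/R = (4.61 − 0.928) / 58.3 = 0.0632 mA.

V_GS = 0.928 V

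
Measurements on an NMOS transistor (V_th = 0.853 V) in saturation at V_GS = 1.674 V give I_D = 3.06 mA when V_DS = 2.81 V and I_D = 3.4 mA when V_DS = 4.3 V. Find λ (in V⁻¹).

λ = 0.0943 V⁻¹

With V_GS fixed, I_D ∝ (1 + λ V_DS) in saturation, so I_D2/I_D1 = (1 + λ V_DS2)/(1 + λ V_DS1).
3.4/3.06 = 1.111 = (1 + 4.3 λ)/(1 + 2.81 λ).
Solving: λ (I_D1 V_DS2 − I_D2 V_DS1) = I_D2 − I_D1, so λ = (3.4 − 3.06) / (3.06 × 4.3 − 3.4 × 2.81) = 0.34 / 3.6 = 0.0943 V⁻¹.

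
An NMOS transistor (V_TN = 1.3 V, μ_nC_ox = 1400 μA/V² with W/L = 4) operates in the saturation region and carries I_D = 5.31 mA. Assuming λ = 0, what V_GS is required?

V_GS = 2.68 V

k_n = μ_nC_ox · (W/L) = 5.6 mA/V².
In saturation I_D = ½ k_n (V_GS − V_TN)², so V_GS − V_TN = √(2 I_D / k_n) = √(2 × 5.31 / 5.6) = 1.38 V.
V_GS = 1.3 + 1.38 = 2.68 V.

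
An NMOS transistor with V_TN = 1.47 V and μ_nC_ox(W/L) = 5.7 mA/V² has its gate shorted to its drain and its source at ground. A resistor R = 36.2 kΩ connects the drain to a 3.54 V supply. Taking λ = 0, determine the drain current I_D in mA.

I_D = 0.0534 mA

With gate tied to drain, V_GS = V_DS ≥ V_GS − V_TN, so the device is in saturation.
KCL at the drain: ½ k_n (V_GS − V_TN)² = (V_DD − V_GS)/R.
Let x = V_GS − 1.47. Then 103 x² + x − 2.07 = 0, giving x = 0.137 V (positive root), so V_GS = 1.61 V.
I_D = (V_DD − V_GS)/R = (3.54 − 1.61) / 36.2 = 0.0534 mA.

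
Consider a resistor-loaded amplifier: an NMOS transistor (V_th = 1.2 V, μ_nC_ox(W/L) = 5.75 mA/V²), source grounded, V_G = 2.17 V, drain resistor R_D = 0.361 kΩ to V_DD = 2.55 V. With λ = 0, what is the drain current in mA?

I_D = 2.71 mA

V_GS = V_G = 2.17 V, so V_ov = 2.17 − 1.2 = 0.97 V.
Assume saturation: I_D = ½ k_n V_ov² = 0.5 × 5.75 × 0.97² = 2.71 mA, giving V_DS = V_DD − I_D R_D = 2.55 − 2.71 × 0.361 = 1.57 V.
V_DS = 1.57 V ≥ V_ov = 0.97 V, confirming saturation.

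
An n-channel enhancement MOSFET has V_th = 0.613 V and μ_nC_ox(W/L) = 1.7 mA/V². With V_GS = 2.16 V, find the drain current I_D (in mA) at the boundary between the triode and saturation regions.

At the boundary V_DS = V_ov = V_GS − V_th = 2.16 − 0.613 = 1.55 V.
I_D = ½ k_n V_ov² = 0.5 × 1.7 × 1.55² = 2.03 mA.

I_D = 2.03 mA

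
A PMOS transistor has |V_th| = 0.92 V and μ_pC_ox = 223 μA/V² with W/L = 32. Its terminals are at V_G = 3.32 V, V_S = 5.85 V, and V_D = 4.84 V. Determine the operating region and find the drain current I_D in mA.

V_SG = V_S − V_G = 5.85 − 3.32 = 2.53 V; V_SD = V_S − V_D = 5.85 − 4.84 = 1.01 V.
k_p = μ_pC_ox · (W/L) = 7.136 mA/V².
V_ov = V_SG − |V_th| = 2.53 − 0.92 = 1.61 V.
Since V_SD = 1.01 V < V_ov = 1.61 V, the device is in the triode region.
I_D = k_p [V_ov · V_SD − ½ V_SD²] = 7.136 × [1.61 × 1.01 − 0.5 × 1.01²] = 7.96 mA.

Triode; I_D = 7.96 mA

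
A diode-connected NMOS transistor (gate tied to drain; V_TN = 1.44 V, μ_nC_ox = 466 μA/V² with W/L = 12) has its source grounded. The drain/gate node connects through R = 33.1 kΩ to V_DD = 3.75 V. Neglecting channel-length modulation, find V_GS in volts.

V_GS = 1.59 V

With gate tied to drain, V_GS = V_DS ≥ V_GS − V_TN, so the device is in saturation.
k_n = μ_nC_ox · (W/L) = 5.592 mA/V².
KCL at the drain: ½ k_n (V_GS − V_TN)² = (V_DD − V_GS)/R.
Let x = V_GS − 1.44. Then 92.5 x² + x − 2.31 = 0, giving x = 0.153 V (positive root), so V_GS = 1.59 V.
I_D = (V_DD − V_GS)/R = (3.75 − 1.59) / 33.1 = 0.0652 mA.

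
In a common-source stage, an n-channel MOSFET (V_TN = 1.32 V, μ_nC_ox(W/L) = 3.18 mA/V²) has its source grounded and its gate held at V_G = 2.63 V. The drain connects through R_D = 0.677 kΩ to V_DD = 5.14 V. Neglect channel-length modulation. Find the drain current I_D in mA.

V_GS = V_G = 2.63 V, so V_ov = 2.63 − 1.32 = 1.31 V.
Assume saturation: I_D = ½ k_n V_ov² = 0.5 × 3.18 × 1.31² = 2.73 mA, giving V_DS = V_DD − I_D R_D = 5.14 − 2.73 × 0.677 = 3.29 V.
V_DS = 3.29 V ≥ V_ov = 1.31 V, confirming saturation.

I_D = 2.73 mA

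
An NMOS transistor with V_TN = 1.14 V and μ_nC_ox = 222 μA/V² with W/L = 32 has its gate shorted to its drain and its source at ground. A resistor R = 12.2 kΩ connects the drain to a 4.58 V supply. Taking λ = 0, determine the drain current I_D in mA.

With gate tied to drain, V_GS = V_DS ≥ V_GS − V_TN, so the device is in saturation.
k_n = μ_nC_ox · (W/L) = 7.104 mA/V².
KCL at the drain: ½ k_n (V_GS − V_TN)² = (V_DD − V_GS)/R.
Let x = V_GS − 1.14. Then 43.3 x² + x − 3.44 = 0, giving x = 0.27 V (positive root), so V_GS = 1.41 V.
I_D = (V_DD − V_GS)/R = (4.58 − 1.41) / 12.2 = 0.26 mA.

I_D = 0.260 mA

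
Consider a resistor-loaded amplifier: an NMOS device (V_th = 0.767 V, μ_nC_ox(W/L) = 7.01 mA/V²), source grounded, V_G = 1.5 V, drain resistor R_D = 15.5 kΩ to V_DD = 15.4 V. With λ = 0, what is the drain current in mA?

V_GS = V_G = 1.5 V, so V_ov = 1.5 − 0.767 = 0.733 V.
Assume saturation: I_D = ½ k_n V_ov² = 0.5 × 7.01 × 0.733² = 1.88 mA, giving V_DS = V_DD − I_D R_D = 15.4 − 1.88 × 15.5 = -13.8 V.
But -13.8 V < V_ov = 0.733 V, so the device is actually in triode.
In triode I_D = k_n[V_ov V_DS − ½ V_DS²] and I_D = (V_DD − V_DS)/R_D. Equating: 54.3 V_DS² − 80.64 V_DS + 15.4 = 0, giving V_DS = 0.225 V (the root below V_ov).
I_D = (15.4 − 0.225) / 15.5 = 0.979 mA.

I_D = 0.979 mA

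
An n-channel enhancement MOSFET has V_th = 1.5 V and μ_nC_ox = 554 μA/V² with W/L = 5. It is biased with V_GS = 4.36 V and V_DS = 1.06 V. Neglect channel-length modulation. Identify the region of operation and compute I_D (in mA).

Triode; I_D = 6.84 mA

k_n = μ_nC_ox · (W/L) = 2.77 mA/V².
V_ov = V_GS − V_th = 4.36 − 1.5 = 2.86 V.
Since V_DS = 1.06 V < V_ov = 2.86 V, the device is in the triode region.
I_D = k_n [V_ov · V_DS − ½ V_DS²] = 2.77 × [2.86 × 1.06 − 0.5 × 1.06²] = 6.84 mA.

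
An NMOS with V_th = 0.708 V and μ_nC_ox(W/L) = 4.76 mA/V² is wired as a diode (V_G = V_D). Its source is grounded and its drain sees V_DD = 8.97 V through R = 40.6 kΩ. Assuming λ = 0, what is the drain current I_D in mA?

I_D = 0.196 mA

With gate tied to drain, V_GS = V_DS ≥ V_GS − V_th, so the device is in saturation.
KCL at the drain: ½ k_n (V_GS − V_th)² = (V_DD − V_GS)/R.
Let x = V_GS − 0.708. Then 96.6 x² + x − 8.262 = 0, giving x = 0.287 V (positive root), so V_GS = 0.995 V.
I_D = (V_DD − V_GS)/R = (8.97 − 0.995) / 40.6 = 0.196 mA.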